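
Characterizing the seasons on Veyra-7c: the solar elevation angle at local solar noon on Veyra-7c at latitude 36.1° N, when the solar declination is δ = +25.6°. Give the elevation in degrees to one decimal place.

79.5°

At local noon the hour angle is zero, so the zenith angle equals |ϕ − δ| = |+36.1° − (+25.600°)| = 10.500°.
Elevation = 90° − 10.500° = 79.5°.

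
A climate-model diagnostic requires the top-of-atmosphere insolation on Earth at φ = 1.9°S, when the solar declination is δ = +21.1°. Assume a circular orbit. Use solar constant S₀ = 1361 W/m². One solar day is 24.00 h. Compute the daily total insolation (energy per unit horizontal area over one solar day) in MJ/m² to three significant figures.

cos H₀ = −tan(-1.9°) tan(+21.100°) = 0.0128, H₀ = 1.5580 rad.
Bracket: H₀ sin φ sin δ + cos φ cos δ sin H₀ = 1.5580×-0.03316×0.36000 + 0.99945×0.93295×0.99992 = -0.018599 + 0.932362 = 0.913763.
Q̄ = (S₀/π) × [bracket] = (1361/π) × 0.913763 = 395.86 W/m².
Daily total = Q̄ × 24.00 h × 3600 s/h = 395.86 × 24.00 × 3600 / 10⁶ = 34.20 MJ/m².

34.2 MJ/m²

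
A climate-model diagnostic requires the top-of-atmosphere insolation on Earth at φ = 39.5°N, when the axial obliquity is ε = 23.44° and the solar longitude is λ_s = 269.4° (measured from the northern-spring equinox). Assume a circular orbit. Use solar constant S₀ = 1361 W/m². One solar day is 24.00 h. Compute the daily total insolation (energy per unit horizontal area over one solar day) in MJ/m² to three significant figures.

Solar declination: sin δ = sin ε · sin λ_s = sin 23.44° × sin 269.4° = -0.39777, so δ = -23.439°.
cos H₀ = −tan(+39.5°) tan(-23.439°) = 0.3574, H₀ = 1.2053 rad.
Bracket: H₀ sin φ sin δ + cos φ cos δ sin H₀ = 1.2053×0.63608×-0.39777 + 0.77162×0.91749×0.93396 = -0.304957 + 0.661200 = 0.356243.
Q̄ = (S₀/π) × [bracket] = (1361/π) × 0.356243 = 154.33 W/m².
Daily total = Q̄ × 24.00 h × 3600 s/h = 154.33 × 24.00 × 3600 / 10⁶ = 13.33 MJ/m².

13.3 MJ/m²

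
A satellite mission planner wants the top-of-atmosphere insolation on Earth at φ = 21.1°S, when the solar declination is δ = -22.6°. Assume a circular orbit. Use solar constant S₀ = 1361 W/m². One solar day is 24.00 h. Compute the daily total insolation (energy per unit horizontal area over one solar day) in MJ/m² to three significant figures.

cos H₀ = −tan(-21.1°) tan(-22.600°) = -0.1606, H₀ = 1.7321 rad.
Bracket: H₀ sin φ sin δ + cos φ cos δ sin H₀ = 1.7321×-0.36000×-0.38430 + 0.93295×0.92321×0.98702 = 0.239633 + 0.850129 = 1.089762.
Q̄ = (S₀/π) × [bracket] = (1361/π) × 1.089762 = 472.11 W/m².
Daily total = Q̄ × 24.00 h × 3600 s/h = 472.11 × 24.00 × 3600 / 10⁶ = 40.79 MJ/m².

40.8 MJ/m²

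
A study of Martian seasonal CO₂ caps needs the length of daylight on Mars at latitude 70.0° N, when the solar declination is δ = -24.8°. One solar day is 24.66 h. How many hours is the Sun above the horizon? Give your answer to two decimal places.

cos H₀ = −tan φ · tan δ = 1.2695 ≥ 1, so the Sun never rises (polar night) and H₀ = 0.
Daylight = 2H₀/(2π) × 24.66 h = (0.0000/π) × 24.66 = 0.00 h.

0.00 h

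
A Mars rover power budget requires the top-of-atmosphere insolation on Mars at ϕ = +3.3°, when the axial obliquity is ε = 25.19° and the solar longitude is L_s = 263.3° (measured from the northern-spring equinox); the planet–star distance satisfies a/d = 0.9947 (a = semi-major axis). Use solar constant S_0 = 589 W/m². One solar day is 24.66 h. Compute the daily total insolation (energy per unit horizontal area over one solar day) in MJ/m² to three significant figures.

Solar declination: sin δ = sin ε · sin L_s = sin 25.19° × sin 263.3° = -0.42271, so δ = -25.006°.
cos h₀ = −tan(+3.3°) tan(-25.006°) = 0.0269, h₀ = 1.5439 rad.
Bracket: h₀ sin ϕ sin δ + cos ϕ cos δ sin h₀ = 1.5439×0.05756×-0.42271 + 0.99834×0.90626×0.99964 = -0.037565 + 0.904430 = 0.866865.
Inverse-square distance factor (a/d)² = 0.9947² = 0.989428.
Q̄ = (S_0/π) × 0.989428 × [bracket] = (589/π) × 0.989428 × 0.866865 = 160.81 W/m².
Daily total = Q̄ × 24.66 h × 3600 s/h = 160.81 × 24.66 × 3600 / 10⁶ = 14.28 MJ/m².

14.3 MJ/m²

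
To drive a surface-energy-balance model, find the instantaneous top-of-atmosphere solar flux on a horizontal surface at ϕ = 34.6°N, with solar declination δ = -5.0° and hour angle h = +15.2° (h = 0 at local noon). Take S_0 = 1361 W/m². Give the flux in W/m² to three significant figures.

cos θ_z = sin ϕ sin δ + cos ϕ cos δ cos h = -0.049491 + 0.791317 = 0.741826.
Flux = S_0 · cos θ_z = 1361 × 0.741826 = 1010 W/m².

1.01e+03 W/m²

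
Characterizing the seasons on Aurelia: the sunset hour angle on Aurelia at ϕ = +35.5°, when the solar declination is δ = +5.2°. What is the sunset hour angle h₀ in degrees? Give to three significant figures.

h₀ = 93.7°

cos h₀ = −tan ϕ · tan δ = −tan(+35.5°) × tan(+5.200°) = -0.0649, so h₀ = 1.6358 rad = 93.72°.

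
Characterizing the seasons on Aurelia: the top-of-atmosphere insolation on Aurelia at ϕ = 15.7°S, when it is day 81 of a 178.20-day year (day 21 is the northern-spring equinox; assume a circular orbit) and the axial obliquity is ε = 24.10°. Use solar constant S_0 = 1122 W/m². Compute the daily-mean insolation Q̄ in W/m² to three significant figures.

Q̄ ≈ 271 W/m²

Solar longitude: L_s = 360° × (81 − 21)/178.20 = 121.212°.
sin δ = sin 24.10° × sin 121.212° = 0.34923, so δ = +20.440°.
cos h₀ = −tan(-15.7°) tan(+20.440°) = 0.1048, h₀ = 1.4658 rad.
Bracket: h₀ sin ϕ sin δ + cos ϕ cos δ sin h₀ = 1.4658×-0.27060×0.34923 + 0.96269×0.93704×0.99450 = -0.138521 + 0.897118 = 0.758597.
Q̄ = (S_0/π) × [bracket] = (1122/π) × 0.758597 = 270.9 W/m².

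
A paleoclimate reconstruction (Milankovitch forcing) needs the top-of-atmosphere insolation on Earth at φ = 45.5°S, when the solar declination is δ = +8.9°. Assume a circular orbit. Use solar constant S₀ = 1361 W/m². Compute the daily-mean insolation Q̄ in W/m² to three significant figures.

cos H₀ = −tan(-45.5°) tan(+8.900°) = 0.1594, H₀ = 1.4108 rad.
Bracket: H₀ sin φ sin δ + cos φ cos δ sin H₀ = 1.4108×-0.71325×0.15471 + 0.70091×0.98796×0.98722 = -0.155677 + 0.683621 = 0.527944.
Q̄ = (S₀/π) × [bracket] = (1361/π) × 0.527944 = 228.7 W/m².

Q̄ ≈ 229 W/m²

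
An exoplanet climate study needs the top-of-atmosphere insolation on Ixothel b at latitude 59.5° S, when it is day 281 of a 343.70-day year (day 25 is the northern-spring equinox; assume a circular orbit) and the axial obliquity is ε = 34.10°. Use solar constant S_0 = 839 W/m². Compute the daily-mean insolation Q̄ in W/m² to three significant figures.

Solar longitude: L_s = 360° × (281 − 25)/343.70 = 268.141°.
sin δ = sin 34.10° × sin 268.141° = -0.56034, so δ = -34.080°.
cos h₀ = −tan(-59.5°) tan(-34.080°) = -1.1485 ≤ −1 ⇒ polar day, h₀ = π.
Bracket: h₀ sin ϕ sin δ + cos ϕ cos δ sin h₀ = 3.1416×-0.86163×-0.56034 + 0.50754×0.82826×0.00000 = 1.516783 + 0.000000 = 1.516783.
Q̄ = (S_0/π) × [bracket] = (839/π) × 1.516783 = 405.1 W/m².

Q̄ ≈ 405 W/m²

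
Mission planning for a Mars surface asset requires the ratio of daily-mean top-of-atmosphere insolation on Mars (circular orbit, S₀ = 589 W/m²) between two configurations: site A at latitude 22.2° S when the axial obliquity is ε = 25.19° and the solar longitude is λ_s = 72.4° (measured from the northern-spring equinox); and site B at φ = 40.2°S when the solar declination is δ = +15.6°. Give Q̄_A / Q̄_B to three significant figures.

Q̄_A / Q̄_B ≈ 1.28

— Configuration A (φ=-22.2°):
Solar declination: sin δ = sin ε · sin λ_s = sin 25.19° × sin 72.4° = 0.40570, so δ = +23.935°.
cos H₀ = −tan(-22.2°) tan(+23.935°) = 0.1811, H₀ = 1.3887 rad.
Bracket: H₀ sin φ sin δ + cos φ cos δ sin H₀ = 1.3887×-0.37784×0.40570 + 0.92587×0.91401×0.98346 = -0.212873 + 0.832257 = 0.619384.
Q̄ = (S₀/π) × [bracket] = (589/π) × 0.619384 = 116.12 W/m².
— Configuration B (φ=-40.2°):
cos H₀ = −tan(-40.2°) tan(+15.600°) = 0.2359, H₀ = 1.3326 rad.
Bracket: H₀ sin φ sin δ + cos φ cos δ sin H₀ = 1.3326×-0.64546×0.26892 + 0.76380×0.96316×0.97177 = -0.231309 + 0.714894 = 0.483585.
Q̄ = (S₀/π) × [bracket] = (589/π) × 0.483585 = 90.665 W/m².
Ratio Q̄_A / Q̄_B = 116.12 / 90.665 = 1.281.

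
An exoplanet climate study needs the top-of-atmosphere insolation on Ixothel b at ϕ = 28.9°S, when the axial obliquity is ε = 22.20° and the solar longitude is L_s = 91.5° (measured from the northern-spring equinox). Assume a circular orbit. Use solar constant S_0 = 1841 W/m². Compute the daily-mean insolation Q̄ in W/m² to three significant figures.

Q̄ ≈ 319 W/m²

Solar declination: sin δ = sin ε · sin L_s = sin 22.20° × sin 91.5° = 0.37771, so δ = +22.192°.
cos h₀ = −tan(-28.9°) tan(+22.192°) = 0.2252, h₀ = 1.3437 rad.
Bracket: h₀ sin ϕ sin δ + cos ϕ cos δ sin h₀ = 1.3437×-0.48328×0.37771 + 0.87546×0.92592×0.97432 = -0.245279 + 0.789790 = 0.544511.
Q̄ = (S_0/π) × [bracket] = (1841/π) × 0.544511 = 319.1 W/m².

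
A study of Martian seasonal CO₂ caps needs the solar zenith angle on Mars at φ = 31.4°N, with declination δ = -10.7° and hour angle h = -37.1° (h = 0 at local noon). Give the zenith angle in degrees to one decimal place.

cos θ_z = sin φ sin δ + cos φ cos δ cos h = -0.096734 + 0.668942 = 0.572208.
θ_z = arccos(0.572208) = 55.1°.

θ_z = 55.1°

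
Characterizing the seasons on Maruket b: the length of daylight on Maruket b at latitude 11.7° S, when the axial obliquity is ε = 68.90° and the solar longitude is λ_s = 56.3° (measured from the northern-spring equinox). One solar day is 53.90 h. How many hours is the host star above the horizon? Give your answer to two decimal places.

22.53 h

Solar declination: sin δ = sin ε · sin λ_s = sin 68.90° × sin 56.3° = 0.77617, so δ = +50.912°.
cos H₀ = −tan φ · tan δ = −tan(-11.7°) × tan(+50.912°) = 0.2549, so H₀ = 1.3130 rad = 75.23°.
Daylight = 2H₀/(2π) × 53.90 h = (1.3130/π) × 53.90 = 22.53 h.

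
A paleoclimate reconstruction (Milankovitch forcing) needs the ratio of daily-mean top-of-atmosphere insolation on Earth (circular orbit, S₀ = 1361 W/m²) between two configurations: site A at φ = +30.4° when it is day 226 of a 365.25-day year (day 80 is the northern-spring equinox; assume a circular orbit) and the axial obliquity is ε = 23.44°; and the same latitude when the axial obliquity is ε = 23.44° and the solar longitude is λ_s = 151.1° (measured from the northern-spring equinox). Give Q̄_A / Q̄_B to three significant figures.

Q̄_A / Q̄_B ≈ 1.03

— Configuration A (φ=+30.4°):
Solar longitude: λ_s = 360° × (226 − 80)/365.25 = 143.901°.
sin δ = sin 23.44° × sin 143.901° = 0.23437, so δ = +13.554°.
cos H₀ = −tan(+30.4°) tan(+13.554°) = -0.1414, H₀ = 1.7127 rad.
Bracket: H₀ sin φ sin δ + cos φ cos δ sin H₀ = 1.7127×0.50603×0.23437 + 0.86251×0.97215×0.98995 = 0.203123 + 0.830062 = 1.033185.
Q̄ = (S₀/π) × [bracket] = (1361/π) × 1.033185 = 447.60 W/m².
— Configuration B (φ=+30.4°):
Solar declination: sin δ = sin ε · sin λ_s = sin 23.44° × sin 151.1° = 0.19224, so δ = +11.084°.
cos H₀ = −tan(+30.4°) tan(+11.084°) = -0.1149, H₀ = 1.6860 rad.
Bracket: H₀ sin φ sin δ + cos φ cos δ sin H₀ = 1.6860×0.50603×0.19224 + 0.86251×0.98135×0.99337 = 0.164013 + 0.840812 = 1.004825.
Q̄ = (S₀/π) × [bracket] = (1361/π) × 1.004825 = 435.31 W/m².
Ratio Q̄_A / Q̄_B = 447.60 / 435.31 = 1.028.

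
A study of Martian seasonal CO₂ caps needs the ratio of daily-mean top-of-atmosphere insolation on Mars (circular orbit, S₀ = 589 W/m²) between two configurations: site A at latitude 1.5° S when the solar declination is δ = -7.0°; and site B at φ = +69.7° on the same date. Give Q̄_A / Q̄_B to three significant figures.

Q̄_A / Q̄_B ≈ 5.42

— Configuration A (φ=-1.5°):
cos H₀ = −tan(-1.5°) tan(-7.000°) = -0.0032, H₀ = 1.5740 rad.
Bracket: H₀ sin φ sin δ + cos φ cos δ sin H₀ = 1.5740×-0.02618×-0.12187 + 0.99966×0.99255×0.99999 = 0.005022 + 0.992203 = 0.997225.
Q̄ = (S₀/π) × [bracket] = (589/π) × 0.997225 = 186.96 W/m².
— Configuration B (φ=+69.7°):
cos H₀ = −tan(+69.7°) tan(-7.000°) = 0.3319, H₀ = 1.2324 rad.
Bracket: H₀ sin φ sin δ + cos φ cos δ sin H₀ = 1.2324×0.93789×-0.12187 + 0.34694×0.99255×0.94330 = -0.140864 + 0.324830 = 0.183966.
Q̄ = (S₀/π) × [bracket] = (589/π) × 0.183966 = 34.491 W/m².
Ratio Q̄_A / Q̄_B = 186.96 / 34.491 = 5.421.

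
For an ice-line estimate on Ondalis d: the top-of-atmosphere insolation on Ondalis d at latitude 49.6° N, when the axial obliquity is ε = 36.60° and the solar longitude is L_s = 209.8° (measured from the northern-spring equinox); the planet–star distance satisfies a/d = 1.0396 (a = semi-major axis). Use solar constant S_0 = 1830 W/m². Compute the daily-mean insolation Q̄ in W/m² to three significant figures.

Q̄ ≈ 193 W/m²

Solar declination: sin δ = sin ε · sin L_s = sin 36.60° × sin 209.8° = -0.29631, so δ = -17.236°.
cos h₀ = −tan(+49.6°) tan(-17.236°) = 0.3645, h₀ = 1.1977 rad.
Bracket: h₀ sin ϕ sin δ + cos ϕ cos δ sin h₀ = 1.1977×0.76154×-0.29631 + 0.64812×0.95509×0.93119 = -0.270263 + 0.576419 = 0.306156.
Inverse-square distance factor (a/d)² = 1.0396² = 1.080768.
Q̄ = (S_0/π) × 1.080768 × [bracket] = (1830/π) × 1.080768 × 0.306156 = 192.7 W/m².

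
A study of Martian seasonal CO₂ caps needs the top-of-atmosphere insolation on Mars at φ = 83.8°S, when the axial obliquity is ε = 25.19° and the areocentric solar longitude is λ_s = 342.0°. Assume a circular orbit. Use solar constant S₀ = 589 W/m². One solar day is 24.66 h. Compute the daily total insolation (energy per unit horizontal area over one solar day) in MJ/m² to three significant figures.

6.84 MJ/m²

sin δ = sin 25.19° × sin 342.0° = -0.13152, so δ = -7.558°.
cos H₀ = −tan(-83.8°) tan(-7.558°) = -1.2213 ≤ −1 ⇒ polar day, H₀ = π.
Bracket: H₀ sin φ sin δ + cos φ cos δ sin H₀ = 3.1416×-0.99415×-0.13152 + 0.10800×0.99131×0.00000 = 0.410766 + 0.000000 = 0.410766.
Q̄ = (S₀/π) × [bracket] = (589/π) × 0.410766 = 77.012 W/m².
Daily total = Q̄ × 24.66 h × 3600 s/h = 77.012 × 24.66 × 3600 / 10⁶ = 6.837 MJ/m².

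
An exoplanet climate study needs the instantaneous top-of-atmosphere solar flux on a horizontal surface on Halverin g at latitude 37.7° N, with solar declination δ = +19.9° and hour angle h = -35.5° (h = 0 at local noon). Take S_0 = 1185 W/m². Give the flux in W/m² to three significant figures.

cos θ_z = sin ϕ sin δ + cos ϕ cos δ cos h = 0.208151 + 0.605684 = 0.813835.
Flux = S_0 · cos θ_z = 1185 × 0.813835 = 964.4 W/m².

964 W/m²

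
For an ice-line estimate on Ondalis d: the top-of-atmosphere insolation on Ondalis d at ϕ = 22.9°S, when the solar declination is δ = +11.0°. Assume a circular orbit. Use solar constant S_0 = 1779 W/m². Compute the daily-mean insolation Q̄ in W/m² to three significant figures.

cos h₀ = −tan(-22.9°) tan(+11.000°) = 0.0821, h₀ = 1.4886 rad.
Bracket: h₀ sin ϕ sin δ + cos ϕ cos δ sin h₀ = 1.4886×-0.38912×0.19081 + 0.92119×0.98163×0.99662 = -0.110526 + 0.901211 = 0.790685.
Q̄ = (S_0/π) × [bracket] = (1779/π) × 0.790685 = 447.7 W/m².

Q̄ ≈ 448 W/m²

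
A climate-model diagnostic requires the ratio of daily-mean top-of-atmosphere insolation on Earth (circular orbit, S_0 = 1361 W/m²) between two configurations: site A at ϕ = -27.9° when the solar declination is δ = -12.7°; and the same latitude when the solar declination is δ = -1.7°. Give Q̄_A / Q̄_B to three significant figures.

Q̄_A / Q̄_B ≈ 1.14

— Configuration A (ϕ=-27.9°):
cos h₀ = −tan(-27.9°) tan(-12.700°) = -0.1193, h₀ = 1.6904 rad.
Bracket: h₀ sin ϕ sin δ + cos ϕ cos δ sin h₀ = 1.6904×-0.46793×-0.21985 + 0.88377×0.97553×0.99286 = 0.173899 + 0.855988 = 1.029887.
Q̄ = (S_0/π) × [bracket] = (1361/π) × 1.029887 = 446.17 W/m².
— Configuration B (ϕ=-27.9°):
cos h₀ = −tan(-27.9°) tan(-1.700°) = -0.0157, h₀ = 1.5865 rad.
Bracket: h₀ sin ϕ sin δ + cos ϕ cos δ sin h₀ = 1.5865×-0.46793×-0.02967 + 0.88377×0.99956×0.99988 = 0.022026 + 0.883275 = 0.905301.
Q̄ = (S_0/π) × [bracket] = (1361/π) × 0.905301 = 392.19 W/m².
Ratio Q̄_A / Q̄_B = 446.17 / 392.19 = 1.138.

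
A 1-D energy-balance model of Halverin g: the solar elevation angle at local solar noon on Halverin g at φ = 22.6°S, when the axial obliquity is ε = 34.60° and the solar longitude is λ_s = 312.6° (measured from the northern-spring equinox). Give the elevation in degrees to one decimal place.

Solar declination: sin δ = sin ε · sin λ_s = sin 34.60° × sin 312.6° = -0.41799, so δ = -24.708°.
At local noon the hour angle is zero, so the zenith angle equals |φ − δ| = |-22.6° − (-24.708°)| = 2.108°.
Elevation = 90° − 2.108° = 87.9°.

87.9°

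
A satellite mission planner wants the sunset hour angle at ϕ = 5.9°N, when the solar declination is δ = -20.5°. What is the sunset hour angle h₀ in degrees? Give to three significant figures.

cos h₀ = −tan ϕ · tan δ = −tan(+5.9°) × tan(-20.500°) = 0.0386, so h₀ = 1.5321 rad = 87.79°.

h₀ = 87.8°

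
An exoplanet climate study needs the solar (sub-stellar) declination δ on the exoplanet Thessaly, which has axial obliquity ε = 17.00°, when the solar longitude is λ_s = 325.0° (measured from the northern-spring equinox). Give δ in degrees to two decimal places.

sin δ = sin ε · sin λ_s = sin 17.00° × sin 325.0° = -0.167698.
δ = arcsin(-0.167698) = -9.65°.

δ = -9.65°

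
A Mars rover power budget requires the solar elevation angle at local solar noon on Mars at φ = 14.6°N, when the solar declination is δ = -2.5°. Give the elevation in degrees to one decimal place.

72.9°

At local noon the hour angle is zero, so the zenith angle equals |φ − δ| = |+14.6° − (-2.500°)| = 17.100°.
Elevation = 90° − 17.100° = 72.9°.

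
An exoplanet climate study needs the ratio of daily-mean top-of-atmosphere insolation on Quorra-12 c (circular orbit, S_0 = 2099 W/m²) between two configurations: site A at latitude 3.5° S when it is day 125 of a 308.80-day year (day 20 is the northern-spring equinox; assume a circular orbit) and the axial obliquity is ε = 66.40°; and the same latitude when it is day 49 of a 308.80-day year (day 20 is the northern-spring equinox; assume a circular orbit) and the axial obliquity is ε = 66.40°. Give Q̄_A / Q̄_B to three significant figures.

— Configuration A (ϕ=-3.5°):
Solar longitude: L_s = 360° × (125 − 20)/308.80 = 122.409°.
sin δ = sin 66.40° × sin 122.409° = 0.77363, so δ = +50.681°.
cos h₀ = −tan(-3.5°) tan(+50.681°) = 0.0747, h₀ = 1.4961 rad.
Bracket: h₀ sin ϕ sin δ + cos ϕ cos δ sin h₀ = 1.4961×-0.06105×0.77363 + 0.99813×0.63364×0.99721 = -0.070661 + 0.630691 = 0.560030.
Q̄ = (S_0/π) × [bracket] = (2099/π) × 0.560030 = 374.17 W/m².
— Configuration B (ϕ=-3.5°):
Solar longitude: L_s = 360° × (49 − 20)/308.80 = 33.808°.
sin δ = sin 66.40° × sin 33.808° = 0.50988, so δ = +30.656°.
cos h₀ = −tan(-3.5°) tan(+30.656°) = 0.0363, h₀ = 1.5345 rad.
Bracket: h₀ sin ϕ sin δ + cos ϕ cos δ sin h₀ = 1.5345×-0.06105×0.50988 + 0.99813×0.86025×0.99934 = -0.047766 + 0.858075 = 0.810309.
Q̄ = (S_0/π) × [bracket] = (2099/π) × 0.810309 = 541.39 W/m².
Ratio Q̄_A / Q̄_B = 374.17 / 541.39 = 0.6911.

Q̄_A / Q̄_B ≈ 0.691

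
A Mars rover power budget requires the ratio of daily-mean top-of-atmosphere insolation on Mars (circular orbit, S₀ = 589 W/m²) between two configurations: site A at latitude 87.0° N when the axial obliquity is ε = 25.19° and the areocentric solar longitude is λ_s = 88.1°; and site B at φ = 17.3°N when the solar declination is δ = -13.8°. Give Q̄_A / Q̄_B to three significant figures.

— Configuration A (φ=+87.0°):
sin δ = sin 25.19° × sin 88.1° = 0.42539, so δ = +25.175°.
cos H₀ = −tan(+87.0°) tan(+25.175°) = -8.9688 ≤ −1 ⇒ polar day, H₀ = π.
Bracket: H₀ sin φ sin δ + cos φ cos δ sin H₀ = 3.1416×0.99863×0.42539 + 0.05234×0.90501×0.00000 = 1.334574 + 0.000000 = 1.334574.
Q̄ = (S₀/π) × [bracket] = (589/π) × 1.334574 = 250.21 W/m².
— Configuration B (φ=+17.3°):
cos H₀ = −tan(+17.3°) tan(-13.800°) = 0.0765, H₀ = 1.4942 rad.
Bracket: H₀ sin φ sin δ + cos φ cos δ sin H₀ = 1.4942×0.29737×-0.23853 + 0.95476×0.97113×0.99707 = -0.105986 + 0.924479 = 0.818493.
Q̄ = (S₀/π) × [bracket] = (589/π) × 0.818493 = 153.45 W/m².
Ratio Q̄_A / Q̄_B = 250.21 / 153.45 = 1.631.

Q̄_A / Q̄_B ≈ 1.63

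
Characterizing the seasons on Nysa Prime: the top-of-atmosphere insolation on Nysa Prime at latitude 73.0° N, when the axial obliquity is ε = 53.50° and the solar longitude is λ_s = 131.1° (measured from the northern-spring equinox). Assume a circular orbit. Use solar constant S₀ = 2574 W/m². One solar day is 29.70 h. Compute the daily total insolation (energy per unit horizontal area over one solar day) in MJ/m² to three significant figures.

Solar declination: sin δ = sin ε · sin λ_s = sin 53.50° × sin 131.1° = 0.60576, so δ = +37.283°.
cos H₀ = −tan(+73.0°) tan(+37.283°) = -2.4902 ≤ −1 ⇒ polar day, H₀ = π.
Bracket: H₀ sin φ sin δ + cos φ cos δ sin H₀ = 3.1416×0.95630×0.60576 + 0.29237×0.79565×0.00000 = 1.819892 + 0.000000 = 1.819892.
Q̄ = (S₀/π) × [bracket] = (2574/π) × 1.819892 = 1491.1 W/m².
Daily total = Q̄ × 29.70 h × 3600 s/h = 1491.1 × 29.70 × 3600 / 10⁶ = 159.4 MJ/m².

159 MJ/m²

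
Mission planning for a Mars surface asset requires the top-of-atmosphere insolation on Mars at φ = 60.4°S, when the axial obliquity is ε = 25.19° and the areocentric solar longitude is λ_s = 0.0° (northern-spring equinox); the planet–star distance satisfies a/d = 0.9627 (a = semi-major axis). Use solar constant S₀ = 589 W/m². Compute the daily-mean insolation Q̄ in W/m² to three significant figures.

Q̄ ≈ 85.8 W/m²

sin δ = sin 25.19° × sin 0.0° = 0.00000, so δ = +0.000°.
cos H₀ = −tan(-60.4°) tan(+0.000°) = 0.0000, H₀ = 1.5708 rad.
Bracket: H₀ sin φ sin δ + cos φ cos δ sin H₀ = 1.5708×-0.86949×0.00000 + 0.49394×1.00000×1.00000 = -0.000000 + 0.493940 = 0.493940.
Inverse-square distance factor (a/d)² = 0.9627² = 0.926791.
Q̄ = (S₀/π) × 0.926791 × [bracket] = (589/π) × 0.926791 × 0.493940 = 85.83 W/m².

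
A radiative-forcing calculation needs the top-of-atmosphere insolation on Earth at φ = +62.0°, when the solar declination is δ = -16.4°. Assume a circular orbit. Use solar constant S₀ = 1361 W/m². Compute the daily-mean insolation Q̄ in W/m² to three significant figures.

Q̄ ≈ 56.2 W/m²

cos H₀ = −tan(+62.0°) tan(-16.400°) = 0.5535, H₀ = 0.9842 rad.
Bracket: H₀ sin φ sin δ + cos φ cos δ sin H₀ = 0.9842×0.88295×-0.28234 + 0.46947×0.95931×0.83283 = -0.245353 + 0.375079 = 0.129726.
Q̄ = (S₀/π) × [bracket] = (1361/π) × 0.129726 = 56.20 W/m².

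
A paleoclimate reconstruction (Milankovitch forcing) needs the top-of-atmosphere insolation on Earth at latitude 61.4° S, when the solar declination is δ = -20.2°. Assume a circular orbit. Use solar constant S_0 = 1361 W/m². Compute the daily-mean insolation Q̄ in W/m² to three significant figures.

cos h₀ = −tan(-61.4°) tan(-20.200°) = -0.6748, h₀ = 2.3115 rad.
Bracket: h₀ sin ϕ sin δ + cos ϕ cos δ sin h₀ = 2.3115×-0.87798×-0.34530 + 0.47869×0.93849×0.73797 = 0.700769 + 0.331530 = 1.032299.
Q̄ = (S_0/π) × [bracket] = (1361/π) × 1.032299 = 447.2 W/m².

Q̄ ≈ 447 W/m²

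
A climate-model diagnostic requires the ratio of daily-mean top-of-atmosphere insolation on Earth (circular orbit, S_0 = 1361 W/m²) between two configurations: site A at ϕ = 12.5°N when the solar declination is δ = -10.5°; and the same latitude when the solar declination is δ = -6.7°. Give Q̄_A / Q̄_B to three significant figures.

— Configuration A (ϕ=+12.5°):
cos h₀ = −tan(+12.5°) tan(-10.500°) = 0.0411, h₀ = 1.5297 rad.
Bracket: h₀ sin ϕ sin δ + cos ϕ cos δ sin h₀ = 1.5297×0.21644×-0.18224 + 0.97630×0.98325×0.99916 = -0.060338 + 0.959141 = 0.898803.
Q̄ = (S_0/π) × [bracket] = (1361/π) × 0.898803 = 389.38 W/m².
— Configuration B (ϕ=+12.5°):
cos h₀ = −tan(+12.5°) tan(-6.700°) = 0.0260, h₀ = 1.5448 rad.
Bracket: h₀ sin ϕ sin δ + cos ϕ cos δ sin h₀ = 1.5448×0.21644×-0.11667 + 0.97630×0.99317×0.99966 = -0.039009 + 0.969302 = 0.930293.
Q̄ = (S_0/π) × [bracket] = (1361/π) × 0.930293 = 403.02 W/m².
Ratio Q̄_A / Q̄_B = 389.38 / 403.02 = 0.9662.

Q̄_A / Q̄_B ≈ 0.966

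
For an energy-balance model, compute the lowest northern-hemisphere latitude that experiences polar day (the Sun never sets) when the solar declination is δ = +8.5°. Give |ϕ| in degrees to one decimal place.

Polar day requires cos h₀ = −tan ϕ tan δ ≤ −1, i.e. tan ϕ tan δ ≥ 1.
The boundary is |tan ϕ| · |tan δ| = 1, so |ϕ| = 90° − |δ| = 90° − 8.5° = 81.5° in the northern hemisphere.

|ϕ| = 81.5°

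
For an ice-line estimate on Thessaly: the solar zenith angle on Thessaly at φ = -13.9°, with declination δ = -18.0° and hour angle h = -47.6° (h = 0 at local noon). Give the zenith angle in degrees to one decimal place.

cos θ_z = sin φ sin δ + cos φ cos δ cos h = 0.074235 + 0.622520 = 0.696755.
θ_z = arccos(0.696755) = 45.8°.

θ_z = 45.8°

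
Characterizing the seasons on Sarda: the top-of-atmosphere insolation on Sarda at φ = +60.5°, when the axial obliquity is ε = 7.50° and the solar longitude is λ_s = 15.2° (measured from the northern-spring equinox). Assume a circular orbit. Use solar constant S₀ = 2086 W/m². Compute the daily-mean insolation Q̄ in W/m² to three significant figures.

Q̄ ≈ 358 W/m²

Solar declination: sin δ = sin ε · sin λ_s = sin 7.50° × sin 15.2° = 0.03422, so δ = +1.961°.
cos H₀ = −tan(+60.5°) tan(+1.961°) = -0.0605, H₀ = 1.6314 rad.
Bracket: H₀ sin φ sin δ + cos φ cos δ sin H₀ = 1.6314×0.87036×0.03422 + 0.49242×0.99941×0.99817 = 0.048589 + 0.491229 = 0.539818.
Q̄ = (S₀/π) × [bracket] = (2086/π) × 0.539818 = 358.4 W/m².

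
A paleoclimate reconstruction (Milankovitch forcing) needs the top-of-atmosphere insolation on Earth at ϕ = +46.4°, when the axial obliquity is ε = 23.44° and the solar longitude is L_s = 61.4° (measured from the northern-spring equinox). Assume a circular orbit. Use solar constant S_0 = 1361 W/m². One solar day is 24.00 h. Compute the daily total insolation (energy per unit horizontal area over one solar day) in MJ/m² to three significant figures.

Solar declination: sin δ = sin ε · sin L_s = sin 23.44° × sin 61.4° = 0.34925, so δ = +20.442°.
cos h₀ = −tan(+46.4°) tan(+20.442°) = -0.3914, h₀ = 1.9729 rad.
Bracket: h₀ sin ϕ sin δ + cos ϕ cos δ sin h₀ = 1.9729×0.72417×0.34925 + 0.68962×0.93703×0.92022 = 0.498979 + 0.594641 = 1.093620.
Q̄ = (S_0/π) × [bracket] = (1361/π) × 1.093620 = 473.78 W/m².
Daily total = Q̄ × 24.00 h × 3600 s/h = 473.78 × 24.00 × 3600 / 10⁶ = 40.93 MJ/m².

40.9 MJ/m²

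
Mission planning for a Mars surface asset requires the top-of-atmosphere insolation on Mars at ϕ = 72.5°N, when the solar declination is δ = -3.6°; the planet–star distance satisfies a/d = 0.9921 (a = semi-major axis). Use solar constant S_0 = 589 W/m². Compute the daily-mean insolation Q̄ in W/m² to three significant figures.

cos h₀ = −tan(+72.5°) tan(-3.600°) = 0.1995, h₀ = 1.3699 rad.
Bracket: h₀ sin ϕ sin δ + cos ϕ cos δ sin h₀ = 1.3699×0.95372×-0.06279 + 0.30071×0.99803×0.97989 = -0.082035 + 0.294082 = 0.212047.
Inverse-square distance factor (a/d)² = 0.9921² = 0.984262.
Q̄ = (S_0/π) × 0.984262 × [bracket] = (589/π) × 0.984262 × 0.212047 = 39.13 W/m².

Q̄ ≈ 39.1 W/m²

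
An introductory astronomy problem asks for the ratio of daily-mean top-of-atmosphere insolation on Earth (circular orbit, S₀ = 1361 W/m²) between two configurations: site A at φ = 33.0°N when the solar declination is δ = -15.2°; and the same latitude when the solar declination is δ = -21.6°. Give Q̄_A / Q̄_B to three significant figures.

— Configuration A (φ=+33.0°):
cos H₀ = −tan(+33.0°) tan(-15.200°) = 0.1764, H₀ = 1.3934 rad.
Bracket: H₀ sin φ sin δ + cos φ cos δ sin H₀ = 1.3934×0.54464×-0.26219 + 0.83867×0.96502×0.98431 = -0.198976 + 0.796635 = 0.597659.
Q̄ = (S₀/π) × [bracket] = (1361/π) × 0.597659 = 258.92 W/m².
— Configuration B (φ=+33.0°):
cos H₀ = −tan(+33.0°) tan(-21.600°) = 0.2571, H₀ = 1.3108 rad.
Bracket: H₀ sin φ sin δ + cos φ cos δ sin H₀ = 1.3108×0.54464×-0.36812 + 0.83867×0.92978×0.96638 = -0.262806 + 0.753562 = 0.490756.
Q̄ = (S₀/π) × [bracket] = (1361/π) × 0.490756 = 212.61 W/m².
Ratio Q̄_A / Q̄_B = 258.92 / 212.61 = 1.218.

Q̄_A / Q̄_B ≈ 1.22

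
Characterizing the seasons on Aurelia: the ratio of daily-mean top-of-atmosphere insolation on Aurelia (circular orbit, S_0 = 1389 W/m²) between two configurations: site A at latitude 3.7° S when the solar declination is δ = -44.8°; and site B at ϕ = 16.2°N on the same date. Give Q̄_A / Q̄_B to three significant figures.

Q̄_A / Q̄_B ≈ 1.95

— Configuration A (ϕ=-3.7°):
cos h₀ = −tan(-3.7°) tan(-44.800°) = -0.0642, h₀ = 1.6351 rad.
Bracket: h₀ sin ϕ sin δ + cos ϕ cos δ sin h₀ = 1.6351×-0.06453×-0.70463 + 0.99792×0.70957×0.99794 = 0.074348 + 0.706635 = 0.780983.
Q̄ = (S_0/π) × [bracket] = (1389/π) × 0.780983 = 345.30 W/m².
— Configuration B (ϕ=+16.2°):
cos h₀ = −tan(+16.2°) tan(-44.800°) = 0.2885, h₀ = 1.2781 rad.
Bracket: h₀ sin ϕ sin δ + cos ϕ cos δ sin h₀ = 1.2781×0.27899×-0.70463 + 0.96029×0.70957×0.95748 = -0.251255 + 0.652420 = 0.401165.
Q̄ = (S_0/π) × [bracket] = (1389/π) × 0.401165 = 177.37 W/m².
Ratio Q̄_A / Q̄_B = 345.30 / 177.37 = 1.947.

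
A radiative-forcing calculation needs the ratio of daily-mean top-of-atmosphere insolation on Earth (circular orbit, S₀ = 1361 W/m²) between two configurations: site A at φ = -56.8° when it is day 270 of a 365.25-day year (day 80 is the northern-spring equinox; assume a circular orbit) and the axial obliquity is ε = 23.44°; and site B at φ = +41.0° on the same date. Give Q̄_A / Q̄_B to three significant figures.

Q̄_A / Q̄_B ≈ 0.875

— Configuration A (φ=-56.8°):
Solar longitude: λ_s = 360° × (270 − 80)/365.25 = 187.269°.
sin δ = sin 23.44° × sin 187.269° = -0.05033, so δ = -2.885°.
cos H₀ = −tan(-56.8°) tan(-2.885°) = -0.0770, H₀ = 1.6479 rad.
Bracket: H₀ sin φ sin δ + cos φ cos δ sin H₀ = 1.6479×-0.83676×-0.05033 + 0.54756×0.99873×0.99703 = 0.069400 + 0.545240 = 0.614640.
Q̄ = (S₀/π) × [bracket] = (1361/π) × 0.614640 = 266.27 W/m².
— Configuration B (φ=+41.0°):
cos H₀ = −tan(+41.0°) tan(-2.885°) = 0.0438, H₀ = 1.5270 rad.
Bracket: H₀ sin φ sin δ + cos φ cos δ sin H₀ = 1.5270×0.65606×-0.05033 + 0.75471×0.99873×0.99904 = -0.050421 + 0.753028 = 0.702607.
Q̄ = (S₀/π) × [bracket] = (1361/π) × 0.702607 = 304.38 W/m².
Ratio Q̄_A / Q̄_B = 266.27 / 304.38 = 0.8748.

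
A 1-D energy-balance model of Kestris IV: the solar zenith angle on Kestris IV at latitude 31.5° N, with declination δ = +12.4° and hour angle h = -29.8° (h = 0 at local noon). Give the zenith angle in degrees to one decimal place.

θ_z = 33.4°

cos θ_z = sin φ sin δ + cos φ cos δ cos h = 0.112199 + 0.722632 = 0.834831.
θ_z = arccos(0.834831) = 33.4°.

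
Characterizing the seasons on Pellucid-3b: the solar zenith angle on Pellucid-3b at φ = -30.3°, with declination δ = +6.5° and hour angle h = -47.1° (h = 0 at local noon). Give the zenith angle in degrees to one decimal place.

θ_z = 58.2°

cos θ_z = sin φ sin δ + cos φ cos δ cos h = -0.057114 + 0.583953 = 0.526839.
θ_z = arccos(0.526839) = 58.2°.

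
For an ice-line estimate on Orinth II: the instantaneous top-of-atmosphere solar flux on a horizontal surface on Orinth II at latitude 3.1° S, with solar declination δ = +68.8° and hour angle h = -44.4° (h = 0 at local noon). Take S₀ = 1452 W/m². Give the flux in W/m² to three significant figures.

301 W/m²

cos θ_z = sin φ sin δ + cos φ cos δ cos h = -0.050419 + 0.257993 = 0.207574.
Flux = S₀ · cos θ_z = 1452 × 0.207574 = 301.4 W/m².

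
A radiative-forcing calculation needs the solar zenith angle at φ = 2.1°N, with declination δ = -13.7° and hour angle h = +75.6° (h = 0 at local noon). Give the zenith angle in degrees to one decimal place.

cos θ_z = sin φ sin δ + cos φ cos δ cos h = -0.008679 + 0.241452 = 0.232773.
θ_z = arccos(0.232773) = 76.5°.

θ_z = 76.5°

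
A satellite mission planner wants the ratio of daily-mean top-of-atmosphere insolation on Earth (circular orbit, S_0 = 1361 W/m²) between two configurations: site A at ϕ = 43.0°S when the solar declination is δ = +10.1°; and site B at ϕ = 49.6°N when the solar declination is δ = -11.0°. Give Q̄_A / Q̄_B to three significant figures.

Q̄_A / Q̄_B ≈ 1.28

— Configuration A (ϕ=-43.0°):
cos h₀ = −tan(-43.0°) tan(+10.100°) = 0.1661, h₀ = 1.4039 rad.
Bracket: h₀ sin ϕ sin δ + cos ϕ cos δ sin h₀ = 1.4039×-0.68200×0.17537 + 0.73135×0.98450×0.98611 = -0.167910 + 0.710013 = 0.542103.
Q̄ = (S_0/π) × [bracket] = (1361/π) × 0.542103 = 234.85 W/m².
— Configuration B (ϕ=+49.6°):
cos h₀ = −tan(+49.6°) tan(-11.000°) = 0.2284, h₀ = 1.3404 rad.
Bracket: h₀ sin ϕ sin δ + cos ϕ cos δ sin h₀ = 1.3404×0.76154×-0.19081 + 0.64812×0.98163×0.97357 = -0.194773 + 0.619399 = 0.424626.
Q̄ = (S_0/π) × [bracket] = (1361/π) × 0.424626 = 183.96 W/m².
Ratio Q̄_A / Q̄_B = 234.85 / 183.96 = 1.277.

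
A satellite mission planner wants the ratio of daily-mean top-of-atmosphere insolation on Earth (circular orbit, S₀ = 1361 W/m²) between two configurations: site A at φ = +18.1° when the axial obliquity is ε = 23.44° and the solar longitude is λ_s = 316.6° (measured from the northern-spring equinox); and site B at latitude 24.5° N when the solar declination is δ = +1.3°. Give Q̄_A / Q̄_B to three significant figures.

Q̄_A / Q̄_B ≈ 0.849

— Configuration A (φ=+18.1°):
Solar declination: sin δ = sin ε · sin λ_s = sin 23.44° × sin 316.6° = -0.27332, so δ = -15.862°.
cos H₀ = −tan(+18.1°) tan(-15.862°) = 0.0929, H₀ = 1.4778 rad.
Bracket: H₀ sin φ sin δ + cos φ cos δ sin H₀ = 1.4778×0.31068×-0.27332 + 0.95052×0.96192×0.99568 = -0.125487 + 0.910374 = 0.784887.
Q̄ = (S₀/π) × [bracket] = (1361/π) × 0.784887 = 340.03 W/m².
— Configuration B (φ=+24.5°):
cos H₀ = −tan(+24.5°) tan(+1.300°) = -0.0103, H₀ = 1.5811 rad.
Bracket: H₀ sin φ sin δ + cos φ cos δ sin H₀ = 1.5811×0.41469×0.02269 + 0.90996×0.99974×0.99995 = 0.014877 + 0.909678 = 0.924555.
Q̄ = (S₀/π) × [bracket] = (1361/π) × 0.924555 = 400.54 W/m².
Ratio Q̄_A / Q̄_B = 340.03 / 400.54 = 0.8489.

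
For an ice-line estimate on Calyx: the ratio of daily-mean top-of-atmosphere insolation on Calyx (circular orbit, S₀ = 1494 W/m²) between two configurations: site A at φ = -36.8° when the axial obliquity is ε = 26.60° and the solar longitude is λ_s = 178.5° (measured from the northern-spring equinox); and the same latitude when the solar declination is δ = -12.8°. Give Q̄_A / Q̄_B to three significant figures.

— Configuration A (φ=-36.8°):
Solar declination: sin δ = sin ε · sin λ_s = sin 26.60° × sin 178.5° = 0.01172, so δ = +0.672°.
cos H₀ = −tan(-36.8°) tan(+0.672°) = 0.0088, H₀ = 1.5620 rad.
Bracket: H₀ sin φ sin δ + cos φ cos δ sin H₀ = 1.5620×-0.59902×0.01172 + 0.80073×0.99993×0.99996 = -0.010966 + 0.800642 = 0.789676.
Q̄ = (S₀/π) × [bracket] = (1494/π) × 0.789676 = 375.53 W/m².
— Configuration B (φ=-36.8°):
cos H₀ = −tan(-36.8°) tan(-12.800°) = -0.1700, H₀ = 1.7416 rad.
Bracket: H₀ sin φ sin δ + cos φ cos δ sin H₀ = 1.7416×-0.59902×-0.22155 + 0.80073×0.97515×0.98545 = 0.231133 + 0.769471 = 1.000604.
Q̄ = (S₀/π) × [bracket] = (1494/π) × 1.000604 = 475.84 W/m².
Ratio Q̄_A / Q̄_B = 375.53 / 475.84 = 0.7892.

Q̄_A / Q̄_B ≈ 0.789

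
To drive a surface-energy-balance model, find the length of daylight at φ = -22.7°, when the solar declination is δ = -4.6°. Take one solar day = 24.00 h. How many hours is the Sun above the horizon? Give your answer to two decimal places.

cos H₀ = −tan φ · tan δ = −tan(-22.7°) × tan(-4.600°) = -0.0337, so H₀ = 1.6045 rad = 91.93°.
Daylight = 2H₀/(2π) × 24.00 h = (1.6045/π) × 24.00 = 12.26 h.

12.26 h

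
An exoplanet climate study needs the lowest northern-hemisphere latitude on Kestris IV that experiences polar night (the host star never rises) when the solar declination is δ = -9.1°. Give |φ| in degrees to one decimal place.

|φ| = 80.9°

Polar night requires cos H₀ = −tan φ tan δ ≥ 1, i.e. tan φ tan δ ≤ −1.
The boundary is |tan φ| · |tan δ| = 1, so |φ| = 90° − |δ| = 90° − 9.1° = 80.9° in the northern hemisphere.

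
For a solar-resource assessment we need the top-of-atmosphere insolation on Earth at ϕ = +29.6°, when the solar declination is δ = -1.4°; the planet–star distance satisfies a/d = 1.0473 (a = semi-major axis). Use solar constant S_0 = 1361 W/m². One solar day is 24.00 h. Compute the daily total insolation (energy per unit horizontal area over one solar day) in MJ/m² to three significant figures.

34.9 MJ/m²

cos h₀ = −tan(+29.6°) tan(-1.400°) = 0.0139, h₀ = 1.5569 rad.
Bracket: h₀ sin ϕ sin δ + cos ϕ cos δ sin h₀ = 1.5569×0.49394×-0.02443 + 0.86949×0.99970×0.99990 = -0.018787 + 0.869142 = 0.850355.
Inverse-square distance factor (a/d)² = 1.0473² = 1.096837.
Q̄ = (S_0/π) × 1.096837 × [bracket] = (1361/π) × 1.096837 × 0.850355 = 404.06 W/m².
Daily total = Q̄ × 24.00 h × 3600 s/h = 404.06 × 24.00 × 3600 / 10⁶ = 34.91 MJ/m².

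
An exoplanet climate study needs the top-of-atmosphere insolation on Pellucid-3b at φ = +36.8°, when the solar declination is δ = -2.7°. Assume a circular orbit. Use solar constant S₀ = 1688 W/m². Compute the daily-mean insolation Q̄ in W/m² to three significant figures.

cos H₀ = −tan(+36.8°) tan(-2.700°) = 0.0353, H₀ = 1.5355 rad.
Bracket: H₀ sin φ sin δ + cos φ cos δ sin H₀ = 1.5355×0.59902×-0.04711 + 0.80073×0.99889×0.99938 = -0.043332 + 0.799345 = 0.756013.
Q̄ = (S₀/π) × [bracket] = (1688/π) × 0.756013 = 406.2 W/m².

Q̄ ≈ 406 W/m²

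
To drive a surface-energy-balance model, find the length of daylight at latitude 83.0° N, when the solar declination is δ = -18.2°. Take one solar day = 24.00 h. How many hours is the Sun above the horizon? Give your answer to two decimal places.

0.00 h

cos h₀ = −tan ϕ · tan δ = 2.6777 ≥ 1, so the Sun never rises (polar night) and h₀ = 0.
Daylight = 2h₀/(2π) × 24.00 h = (0.0000/π) × 24.00 = 0.00 h.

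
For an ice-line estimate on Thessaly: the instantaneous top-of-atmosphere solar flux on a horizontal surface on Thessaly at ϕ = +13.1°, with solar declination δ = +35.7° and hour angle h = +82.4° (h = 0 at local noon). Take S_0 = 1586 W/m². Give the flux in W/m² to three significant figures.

376 W/m²

cos θ_z = sin ϕ sin δ + cos ϕ cos δ cos h = 0.132260 + 0.104608 = 0.236868.
Flux = S_0 · cos θ_z = 1586 × 0.236868 = 375.7 W/m².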